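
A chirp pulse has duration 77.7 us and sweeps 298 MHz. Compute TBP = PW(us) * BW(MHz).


TBP = 77.7 * 298 = 23154.6

23154.6


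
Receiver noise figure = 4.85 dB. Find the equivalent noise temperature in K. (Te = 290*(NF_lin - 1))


NF_lin = 10^(4.85/10) = 3.054921
Te = 290 * (3.054921 - 1) = 595.9 K

595.9 K


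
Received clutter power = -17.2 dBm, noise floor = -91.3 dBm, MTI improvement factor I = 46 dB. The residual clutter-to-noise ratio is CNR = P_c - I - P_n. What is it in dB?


CNR = -17.2 - 46 - (-91.3) = 28.1 dB

28.1 dB


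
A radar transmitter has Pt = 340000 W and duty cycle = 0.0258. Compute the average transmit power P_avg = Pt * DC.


P_avg = 340000 * 0.0258 = 8772.0 W

8772.0 W


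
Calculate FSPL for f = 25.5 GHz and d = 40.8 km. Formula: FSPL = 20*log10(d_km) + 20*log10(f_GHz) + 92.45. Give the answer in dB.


20*log10(40.8) = 32.21
20*log10(25.5) = 28.13
FSPL = 152.8 dB

152.8 dB


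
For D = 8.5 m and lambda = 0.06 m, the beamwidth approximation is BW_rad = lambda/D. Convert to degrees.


BW_rad = 0.06 / 8.5 = 0.007059
BW_deg = 0.4 degrees

0.4 degrees


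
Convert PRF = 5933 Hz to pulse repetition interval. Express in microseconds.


PRI = 1/5933 = 0.0001685488 s = 168.5 us

168.5 us


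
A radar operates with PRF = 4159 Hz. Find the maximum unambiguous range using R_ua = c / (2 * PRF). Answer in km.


R_ua = 3e8 / (2 * 4159) = 36066.4 m = 36.1 km

36.1 km


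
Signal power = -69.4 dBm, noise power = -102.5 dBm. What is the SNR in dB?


SNR = -69.4 - (-102.5) = 33.1 dB

33.1 dB


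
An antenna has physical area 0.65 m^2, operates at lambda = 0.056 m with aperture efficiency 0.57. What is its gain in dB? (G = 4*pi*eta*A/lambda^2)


G_linear = 4*pi*0.57*0.65/0.056^2 = 1484.64
G_dB = 10*log10(1484.64) = 31.7 dB

31.7 dB


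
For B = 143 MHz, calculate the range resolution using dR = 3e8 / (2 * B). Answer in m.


dR = 3e8 / (2 * 143000000.0) = 1.05 m

1.05 m


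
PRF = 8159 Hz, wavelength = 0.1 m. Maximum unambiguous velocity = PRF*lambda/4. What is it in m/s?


V_ua = 8159 * 0.1 / 4 = 204.0 m/s

204.0 m/s


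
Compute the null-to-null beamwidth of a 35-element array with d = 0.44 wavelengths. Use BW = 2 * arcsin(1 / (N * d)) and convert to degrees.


1/(N*d) = 1/(35*0.44) = 0.064935
BW = 2*arcsin(0.064935) = 7.4 degrees

7.4 degrees


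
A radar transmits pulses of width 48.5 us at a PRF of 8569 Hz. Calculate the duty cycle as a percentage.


DC = 48.5e-6 * 8569 * 100 = 41.56%

41.56%


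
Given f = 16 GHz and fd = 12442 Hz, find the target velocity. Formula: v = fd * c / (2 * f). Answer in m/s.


v = 12442 * 3e8 / (2 * 16000000000.0) = 116.6 m/s

116.6 m/s


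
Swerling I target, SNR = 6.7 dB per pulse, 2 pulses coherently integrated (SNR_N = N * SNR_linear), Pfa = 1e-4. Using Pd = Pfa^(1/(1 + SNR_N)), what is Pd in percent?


SNR_lin = 10^(6.7/10) = 4.67735
SNR_N = 2 * 4.67735 = 9.3547
1/(1 + SNR_N) = 1/10.3547 = 0.0965745
Pd = (1e-4)^0.0965745 = 0.41087
Pd = 41.1%

41.1%


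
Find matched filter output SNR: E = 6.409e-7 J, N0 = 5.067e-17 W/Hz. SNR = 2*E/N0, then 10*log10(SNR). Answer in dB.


SNR_lin = 2 * 6.409e-7 / 5.067e-17 = 2.53e10
SNR_dB = 10*log10(2.53e10) = 104.0 dB

104.0 dB


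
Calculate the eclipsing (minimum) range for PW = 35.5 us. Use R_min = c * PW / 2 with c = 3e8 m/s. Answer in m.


R_min = 3e8 * 35.5e-6 / 2 = 5325.0 m

5325.0 m


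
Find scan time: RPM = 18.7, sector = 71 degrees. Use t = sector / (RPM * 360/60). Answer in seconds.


t = 71 / (18.7 * 360) * 60 = 0.63 s

0.63 s


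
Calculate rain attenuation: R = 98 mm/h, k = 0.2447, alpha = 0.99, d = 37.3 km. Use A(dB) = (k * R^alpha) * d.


gamma = 0.2447 * 98^0.99 = 22.905922 dB/km
A = 22.905922 * 37.3 = 854.39 dB

854.39 dB


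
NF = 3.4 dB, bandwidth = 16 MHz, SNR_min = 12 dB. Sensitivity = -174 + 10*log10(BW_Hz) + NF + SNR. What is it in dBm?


10*log10(16000000.0) = 72.04
S = -174 + 72.04 + 3.4 + 12 = -86.6 dBm

-86.6 dBm


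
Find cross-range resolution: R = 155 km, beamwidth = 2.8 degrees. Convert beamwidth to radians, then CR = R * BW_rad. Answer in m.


BW_rad = 0.048869219
CR = 155000 * 0.048869219 = 7574.7 m

7574.7 m


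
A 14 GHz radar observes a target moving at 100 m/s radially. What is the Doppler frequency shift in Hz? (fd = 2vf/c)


fd = 2 * 100 * 14000000000.0 / 3e8 = 9333.3 Hz

9333.3 Hz


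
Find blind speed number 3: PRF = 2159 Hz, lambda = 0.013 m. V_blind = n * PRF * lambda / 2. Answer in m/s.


V_blind = 3 * 2159 * 0.013 / 2 = 42.1 m/s

42.1 m/s


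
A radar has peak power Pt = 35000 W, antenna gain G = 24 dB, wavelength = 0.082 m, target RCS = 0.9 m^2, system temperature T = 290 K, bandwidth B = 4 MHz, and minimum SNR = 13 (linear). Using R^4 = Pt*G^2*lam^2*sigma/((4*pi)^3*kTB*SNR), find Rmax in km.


G_lin = 10^(24/10) = 251.188643
R^4 = 35000 * 251.188643^2 * 0.082^2 * 0.9 / ((4*pi)^3 * 1.38e-23 * 290 * 4000000.0 * 13)
R^4 = 3.23615e16 m^4
R_max = (3.23615e16)^(1/4) = 13412.4 m = 13.4 km

13.4 km


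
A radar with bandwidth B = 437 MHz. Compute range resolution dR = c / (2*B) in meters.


dR = 3e8 / (2 * 437000000.0) = 0.34 m

0.34 m


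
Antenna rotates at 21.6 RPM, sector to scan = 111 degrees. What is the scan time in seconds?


t = 111 / (21.6 * 360) * 60 = 0.86 s

0.86 s


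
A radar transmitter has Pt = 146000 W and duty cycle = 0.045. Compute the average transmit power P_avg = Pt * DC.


P_avg = 146000 * 0.045 = 6570.0 W

6570.0 W


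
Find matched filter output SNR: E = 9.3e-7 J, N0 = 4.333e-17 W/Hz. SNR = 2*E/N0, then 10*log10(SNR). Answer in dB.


SNR_lin = 2 * 9.3e-7 / 4.333e-17 = 4.293e10
SNR_dB = 10*log10(4.293e10) = 106.3 dB

106.3 dB


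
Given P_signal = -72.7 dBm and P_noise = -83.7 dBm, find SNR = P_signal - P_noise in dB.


SNR = -72.7 - (-83.7) = 11.0 dB

11.0 dB


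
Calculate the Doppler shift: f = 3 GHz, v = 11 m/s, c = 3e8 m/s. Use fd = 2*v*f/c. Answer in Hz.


fd = 2 * 11 * 3000000000.0 / 3e8 = 220.0 Hz

220.0 Hz


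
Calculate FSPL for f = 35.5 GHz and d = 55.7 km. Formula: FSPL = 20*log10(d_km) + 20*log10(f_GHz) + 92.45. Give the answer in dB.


20*log10(55.7) = 34.92
20*log10(35.5) = 31.0
FSPL = 158.4 dB

158.4 dB


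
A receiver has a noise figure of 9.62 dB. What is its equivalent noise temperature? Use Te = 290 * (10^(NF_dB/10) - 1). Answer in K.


NF_lin = 10^(9.62/10) = 9.162205
Te = 290 * (9.162205 - 1) = 2367.0 K

2367.0 K


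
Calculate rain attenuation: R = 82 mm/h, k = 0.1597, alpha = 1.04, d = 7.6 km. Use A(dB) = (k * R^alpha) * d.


gamma = 0.1597 * 82^1.04 = 15.619651 dB/km
A = 15.619651 * 7.6 = 118.71 dB

118.71 dB


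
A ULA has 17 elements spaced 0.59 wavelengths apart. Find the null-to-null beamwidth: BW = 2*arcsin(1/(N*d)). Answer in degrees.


1/(N*d) = 1/(17*0.59) = 0.099701
BW = 2*arcsin(0.099701) = 11.4 degrees

11.4 degrees


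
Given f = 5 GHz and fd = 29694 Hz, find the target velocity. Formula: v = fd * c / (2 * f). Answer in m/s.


v = 29694 * 3e8 / (2 * 5000000000.0) = 890.8 m/s

890.8 m/s


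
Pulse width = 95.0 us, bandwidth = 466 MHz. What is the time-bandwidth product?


TBP = 95.0 * 466 = 44270.0

44270.0


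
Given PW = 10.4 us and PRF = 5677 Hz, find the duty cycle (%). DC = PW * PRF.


DC = 10.4e-6 * 5677 * 100 = 5.9%

5.9%


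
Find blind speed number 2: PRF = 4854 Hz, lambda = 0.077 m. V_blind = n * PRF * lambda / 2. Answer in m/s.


V_blind = 2 * 4854 * 0.077 / 2 = 373.8 m/s

373.8 m/s


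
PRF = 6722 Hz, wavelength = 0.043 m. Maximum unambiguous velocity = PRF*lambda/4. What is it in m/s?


V_ua = 6722 * 0.043 / 4 = 72.3 m/s

72.3 m/s


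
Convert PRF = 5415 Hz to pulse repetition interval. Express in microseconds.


PRI = 1/5415 = 0.0001846722 s = 184.7 us

184.7 us


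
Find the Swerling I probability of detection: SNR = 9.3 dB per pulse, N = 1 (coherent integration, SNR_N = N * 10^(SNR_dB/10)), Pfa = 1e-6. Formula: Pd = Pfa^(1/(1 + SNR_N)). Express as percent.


SNR_lin = 10^(9.3/10) = 8.51138
SNR_N = 1 * 8.51138 = 8.51138
1/(1 + SNR_N) = 1/9.51138 = 0.1051372
Pd = (1e-6)^0.1051372 = 0.23398
Pd = 23.4%

23.4%


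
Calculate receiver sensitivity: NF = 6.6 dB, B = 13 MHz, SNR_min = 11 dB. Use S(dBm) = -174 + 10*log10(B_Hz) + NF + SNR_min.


10*log10(13000000.0) = 71.14
S = -174 + 71.14 + 6.6 + 11 = -85.3 dBm

-85.3 dBm


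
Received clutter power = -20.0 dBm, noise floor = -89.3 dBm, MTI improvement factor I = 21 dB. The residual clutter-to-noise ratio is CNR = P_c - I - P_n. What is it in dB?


CNR = -20.0 - 21 - (-89.3) = 48.3 dB

48.3 dB


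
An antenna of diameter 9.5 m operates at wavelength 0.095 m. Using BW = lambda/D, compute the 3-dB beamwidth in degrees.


BW_rad = 0.095 / 9.5 = 0.01
BW_deg = 0.57 degrees

0.57 degrees


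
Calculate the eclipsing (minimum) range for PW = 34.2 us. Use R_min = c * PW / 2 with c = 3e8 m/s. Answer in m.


R_min = 3e8 * 34.2e-6 / 2 = 5130.0 m

5130.0 m


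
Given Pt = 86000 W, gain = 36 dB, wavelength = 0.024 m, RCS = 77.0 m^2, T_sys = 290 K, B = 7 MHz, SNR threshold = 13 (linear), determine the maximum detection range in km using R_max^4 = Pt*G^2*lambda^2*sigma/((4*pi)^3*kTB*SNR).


G_lin = 10^(36/10) = 3981.071706
R^4 = 86000 * 3981.071706^2 * 0.024^2 * 77.0 / ((4*pi)^3 * 1.38e-23 * 290 * 7000000.0 * 13)
R^4 = 8.36495e19 m^4
R_max = (8.36495e19)^(1/4) = 95634.8 m = 95.6 km

95.6 km


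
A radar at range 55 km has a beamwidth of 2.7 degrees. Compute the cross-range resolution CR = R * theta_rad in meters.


BW_rad = 0.04712389
CR = 55000 * 0.04712389 = 2591.8 m

2591.8 m


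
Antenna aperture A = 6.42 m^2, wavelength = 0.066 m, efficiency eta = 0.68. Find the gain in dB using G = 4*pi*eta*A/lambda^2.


G_linear = 4*pi*0.68*6.42/0.066^2 = 12594.07
G_dB = 10*log10(12594.07) = 41.0 dB

41.0 dB


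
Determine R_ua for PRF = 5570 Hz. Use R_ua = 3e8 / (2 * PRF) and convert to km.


R_ua = 3e8 / (2 * 5570) = 26930.0 m = 26.9 km

26.9 km


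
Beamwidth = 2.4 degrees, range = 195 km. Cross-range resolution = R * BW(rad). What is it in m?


BW_rad = 0.041887902
CR = 195000 * 0.041887902 = 8168.1 m

8168.1 m


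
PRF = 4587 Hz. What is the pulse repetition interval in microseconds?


PRI = 1/4587 = 0.0002180074 s = 218.0 us

218.0 us


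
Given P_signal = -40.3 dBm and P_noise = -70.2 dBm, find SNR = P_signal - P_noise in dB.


SNR = -40.3 - (-70.2) = 29.9 dB

29.9 dB


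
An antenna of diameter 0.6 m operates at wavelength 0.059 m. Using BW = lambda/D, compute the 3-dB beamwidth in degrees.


BW_rad = 0.059 / 0.6 = 0.098333
BW_deg = 5.63 degrees

5.63 degrees


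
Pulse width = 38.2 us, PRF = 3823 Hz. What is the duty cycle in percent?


DC = 38.2e-6 * 3823 * 100 = 14.6%

14.6%


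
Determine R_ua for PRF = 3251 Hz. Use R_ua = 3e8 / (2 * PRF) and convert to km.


R_ua = 3e8 / (2 * 3251) = 46139.6 m = 46.1 km

46.1 km


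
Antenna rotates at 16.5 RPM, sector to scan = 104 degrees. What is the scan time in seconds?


t = 104 / (16.5 * 360) * 60 = 1.05 s

1.05 s


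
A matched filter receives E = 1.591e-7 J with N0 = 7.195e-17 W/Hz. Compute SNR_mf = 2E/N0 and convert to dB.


SNR_lin = 2 * 1.591e-7 / 7.195e-17 = 4.423e9
SNR_dB = 10*log10(4.423e9) = 96.5 dB

96.5 dB


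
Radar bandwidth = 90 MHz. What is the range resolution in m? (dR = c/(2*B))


dR = 3e8 / (2 * 90000000.0) = 1.67 m

1.67 m


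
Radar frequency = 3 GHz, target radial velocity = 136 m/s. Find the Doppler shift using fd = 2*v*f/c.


fd = 2 * 136 * 3000000000.0 / 3e8 = 2720.0 Hz

2720.0 Hz


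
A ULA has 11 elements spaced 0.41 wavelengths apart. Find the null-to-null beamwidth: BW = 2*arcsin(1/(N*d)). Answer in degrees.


1/(N*d) = 1/(11*0.41) = 0.221729
BW = 2*arcsin(0.221729) = 25.6 degrees

25.6 degrees


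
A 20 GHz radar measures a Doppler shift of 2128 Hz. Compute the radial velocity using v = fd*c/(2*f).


v = 2128 * 3e8 / (2 * 20000000000.0) = 16.0 m/s

16.0 m/s


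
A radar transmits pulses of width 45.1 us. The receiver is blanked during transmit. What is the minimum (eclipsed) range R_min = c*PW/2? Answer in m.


R_min = 3e8 * 45.1e-6 / 2 = 6765.0 m

6765.0 m


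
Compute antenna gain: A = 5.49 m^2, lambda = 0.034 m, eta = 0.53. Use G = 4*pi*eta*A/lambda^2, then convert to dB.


G_linear = 4*pi*0.53*5.49/0.034^2 = 31630.08
G_dB = 10*log10(31630.08) = 45.0 dB

45.0 dB


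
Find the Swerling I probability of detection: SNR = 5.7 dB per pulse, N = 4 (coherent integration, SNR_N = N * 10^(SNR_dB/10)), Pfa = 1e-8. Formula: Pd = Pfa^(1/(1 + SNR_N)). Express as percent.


SNR_lin = 10^(5.7/10) = 3.71535
SNR_N = 4 * 3.71535 = 14.8614
1/(1 + SNR_N) = 1/15.8614 = 0.0630461
Pd = (1e-8)^0.0630461 = 0.31306
Pd = 31.3%

31.3%


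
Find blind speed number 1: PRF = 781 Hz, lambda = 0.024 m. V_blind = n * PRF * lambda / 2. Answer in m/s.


V_blind = 1 * 781 * 0.024 / 2 = 9.4 m/s

9.4 m/s


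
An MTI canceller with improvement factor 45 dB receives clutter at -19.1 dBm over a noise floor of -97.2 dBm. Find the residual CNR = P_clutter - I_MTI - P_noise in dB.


CNR = -19.1 - 45 - (-97.2) = 33.1 dB

33.1 dB


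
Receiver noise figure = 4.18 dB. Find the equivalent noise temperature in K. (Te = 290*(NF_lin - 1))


NF_lin = 10^(4.18/10) = 2.618183
Te = 290 * (2.618183 - 1) = 469.3 K

469.3 K


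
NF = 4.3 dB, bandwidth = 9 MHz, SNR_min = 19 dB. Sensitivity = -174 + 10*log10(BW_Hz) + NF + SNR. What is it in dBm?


10*log10(9000000.0) = 69.54
S = -174 + 69.54 + 4.3 + 19 = -81.2 dBm

-81.2 dBm


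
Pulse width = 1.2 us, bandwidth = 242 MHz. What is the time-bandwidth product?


TBP = 1.2 * 242 = 290.4

290.4


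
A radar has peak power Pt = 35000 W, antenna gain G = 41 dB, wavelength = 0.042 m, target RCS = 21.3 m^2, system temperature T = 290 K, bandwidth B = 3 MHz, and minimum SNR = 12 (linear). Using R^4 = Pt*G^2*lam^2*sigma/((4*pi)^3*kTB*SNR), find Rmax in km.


G_lin = 10^(41/10) = 12589.254118
R^4 = 35000 * 12589.254118^2 * 0.042^2 * 21.3 / ((4*pi)^3 * 1.38e-23 * 290 * 3000000.0 * 12)
R^4 = 7.29016e20 m^4
R_max = (7.29016e20)^(1/4) = 164317.7 m = 164.3 km

164.3 km


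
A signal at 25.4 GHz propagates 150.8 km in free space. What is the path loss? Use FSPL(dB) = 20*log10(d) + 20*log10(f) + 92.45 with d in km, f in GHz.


20*log10(150.8) = 43.57
20*log10(25.4) = 28.1
FSPL = 164.1 dB

164.1 dB


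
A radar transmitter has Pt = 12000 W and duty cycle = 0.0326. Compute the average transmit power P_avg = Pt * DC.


P_avg = 12000 * 0.0326 = 391.2 W

391.2 W


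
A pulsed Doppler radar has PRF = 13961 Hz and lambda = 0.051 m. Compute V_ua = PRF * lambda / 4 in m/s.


V_ua = 13961 * 0.051 / 4 = 178.0 m/s

178.0 m/s


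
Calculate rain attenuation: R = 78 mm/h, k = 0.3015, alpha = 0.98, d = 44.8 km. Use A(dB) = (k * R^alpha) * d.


gamma = 0.3015 * 78^0.98 = 21.554603 dB/km
A = 21.554603 * 44.8 = 965.65 dB

965.65 dB


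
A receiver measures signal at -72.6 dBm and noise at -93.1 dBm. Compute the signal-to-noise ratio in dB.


SNR = -72.6 - (-93.1) = 20.5 dB

20.5 dB


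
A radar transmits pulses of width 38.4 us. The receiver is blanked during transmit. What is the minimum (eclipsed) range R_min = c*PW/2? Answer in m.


R_min = 3e8 * 38.4e-6 / 2 = 5760.0 m

5760.0 m


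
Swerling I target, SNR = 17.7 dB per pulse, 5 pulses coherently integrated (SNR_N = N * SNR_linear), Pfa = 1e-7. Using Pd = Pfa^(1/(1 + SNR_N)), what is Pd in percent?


SNR_lin = 10^(17.7/10) = 58.88437
SNR_N = 5 * 58.88437 = 294.42185
1/(1 + SNR_N) = 1/295.42185 = 0.003385
Pd = (1e-7)^0.003385 = 0.9469
Pd = 94.7%

94.7%


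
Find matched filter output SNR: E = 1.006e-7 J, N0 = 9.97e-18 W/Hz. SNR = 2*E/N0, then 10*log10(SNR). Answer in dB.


SNR_lin = 2 * 1.006e-7 / 9.97e-18 = 2.018e10
SNR_dB = 10*log10(2.018e10) = 103.0 dB

103.0 dB


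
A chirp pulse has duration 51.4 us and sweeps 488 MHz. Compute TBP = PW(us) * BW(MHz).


TBP = 51.4 * 488 = 25083.2

25083.2


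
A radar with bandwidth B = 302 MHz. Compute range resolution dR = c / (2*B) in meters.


dR = 3e8 / (2 * 302000000.0) = 0.5 m

0.5 m


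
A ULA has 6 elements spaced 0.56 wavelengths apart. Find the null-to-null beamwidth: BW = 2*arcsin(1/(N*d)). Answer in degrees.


1/(N*d) = 1/(6*0.56) = 0.297619
BW = 2*arcsin(0.297619) = 34.6 degrees

34.6 degrees


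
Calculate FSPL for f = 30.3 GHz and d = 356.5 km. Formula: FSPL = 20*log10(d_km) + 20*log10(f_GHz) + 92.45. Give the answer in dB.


20*log10(356.5) = 51.04
20*log10(30.3) = 29.63
FSPL = 173.1 dB

173.1 dB


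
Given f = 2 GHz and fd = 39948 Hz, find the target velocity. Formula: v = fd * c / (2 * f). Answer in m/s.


v = 39948 * 3e8 / (2 * 2000000000.0) = 2996.1 m/s

2996.1 m/s


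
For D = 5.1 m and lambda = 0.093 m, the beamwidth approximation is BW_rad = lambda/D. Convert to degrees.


BW_rad = 0.093 / 5.1 = 0.018235
BW_deg = 1.04 degrees

1.04 degrees


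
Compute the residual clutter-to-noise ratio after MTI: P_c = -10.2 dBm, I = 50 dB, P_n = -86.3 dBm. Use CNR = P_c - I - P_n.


CNR = -10.2 - 50 - (-86.3) = 26.1 dB

26.1 dB


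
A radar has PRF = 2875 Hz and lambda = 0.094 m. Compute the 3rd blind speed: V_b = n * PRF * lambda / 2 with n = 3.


V_blind = 3 * 2875 * 0.094 / 2 = 405.4 m/s

405.4 m/s


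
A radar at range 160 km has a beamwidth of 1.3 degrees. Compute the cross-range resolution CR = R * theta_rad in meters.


BW_rad = 0.02268928
CR = 160000 * 0.02268928 = 3630.3 m

3630.3 m


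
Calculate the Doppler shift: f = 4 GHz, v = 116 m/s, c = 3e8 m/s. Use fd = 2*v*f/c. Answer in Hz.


fd = 2 * 116 * 4000000000.0 / 3e8 = 3093.3 Hz

3093.3 Hz


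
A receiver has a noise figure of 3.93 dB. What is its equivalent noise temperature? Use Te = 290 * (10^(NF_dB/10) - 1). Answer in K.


NF_lin = 10^(3.93/10) = 2.471724
Te = 290 * (2.471724 - 1) = 426.8 K

426.8 K


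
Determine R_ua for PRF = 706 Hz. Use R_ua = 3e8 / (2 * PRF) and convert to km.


R_ua = 3e8 / (2 * 706) = 212464.6 m = 212.5 km

212.5 km


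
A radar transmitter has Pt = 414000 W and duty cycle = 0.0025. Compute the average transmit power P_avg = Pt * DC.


P_avg = 414000 * 0.0025 = 1035.0 W

1035.0 W


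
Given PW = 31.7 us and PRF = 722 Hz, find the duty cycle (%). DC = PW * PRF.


DC = 31.7e-6 * 722 * 100 = 2.29%

2.29%


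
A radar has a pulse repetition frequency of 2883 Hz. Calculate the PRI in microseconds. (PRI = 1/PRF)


PRI = 1/2883 = 0.0003468609 s = 346.9 us

346.9 us


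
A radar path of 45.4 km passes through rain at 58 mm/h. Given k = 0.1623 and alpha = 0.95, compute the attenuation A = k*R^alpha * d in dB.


gamma = 0.1623 * 58^0.95 = 7.683783 dB/km
A = 7.683783 * 45.4 = 348.84 dB

348.84 dB


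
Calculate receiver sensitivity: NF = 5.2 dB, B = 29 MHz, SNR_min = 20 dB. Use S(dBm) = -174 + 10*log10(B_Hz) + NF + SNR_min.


10*log10(29000000.0) = 74.62
S = -174 + 74.62 + 5.2 + 20 = -74.2 dBm

-74.2 dBm


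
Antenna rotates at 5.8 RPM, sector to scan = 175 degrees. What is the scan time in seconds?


t = 175 / (5.8 * 360) * 60 = 5.03 s

5.03 s


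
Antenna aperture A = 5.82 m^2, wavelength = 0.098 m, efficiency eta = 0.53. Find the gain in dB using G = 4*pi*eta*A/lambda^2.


G_linear = 4*pi*0.53*5.82/0.098^2 = 4036.05
G_dB = 10*log10(4036.05) = 36.1 dB

36.1 dB


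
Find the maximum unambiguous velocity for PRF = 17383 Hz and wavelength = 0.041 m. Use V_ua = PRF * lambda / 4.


V_ua = 17383 * 0.041 / 4 = 178.2 m/s

178.2 m/s


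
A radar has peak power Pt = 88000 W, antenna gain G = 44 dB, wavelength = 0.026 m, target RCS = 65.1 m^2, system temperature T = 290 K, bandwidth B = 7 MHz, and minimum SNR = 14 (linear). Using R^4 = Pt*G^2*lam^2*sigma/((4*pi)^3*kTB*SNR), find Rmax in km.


G_lin = 10^(44/10) = 25118.864315
R^4 = 88000 * 25118.864315^2 * 0.026^2 * 65.1 / ((4*pi)^3 * 1.38e-23 * 290 * 7000000.0 * 14)
R^4 = 3.13962e21 m^4
R_max = (3.13962e21)^(1/4) = 236711.5 m = 236.7 km

236.7 km


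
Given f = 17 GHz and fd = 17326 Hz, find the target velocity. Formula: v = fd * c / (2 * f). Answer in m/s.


v = 17326 * 3e8 / (2 * 17000000000.0) = 152.9 m/s

152.9 m/s


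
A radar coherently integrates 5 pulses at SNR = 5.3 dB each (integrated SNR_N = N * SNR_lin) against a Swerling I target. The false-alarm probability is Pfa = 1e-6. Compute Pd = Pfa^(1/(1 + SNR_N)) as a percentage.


SNR_lin = 10^(5.3/10) = 3.38844
SNR_N = 5 * 3.38844 = 16.9422
1/(1 + SNR_N) = 1/17.9422 = 0.0557345
Pd = (1e-6)^0.0557345 = 0.46301
Pd = 46.3%

46.3%


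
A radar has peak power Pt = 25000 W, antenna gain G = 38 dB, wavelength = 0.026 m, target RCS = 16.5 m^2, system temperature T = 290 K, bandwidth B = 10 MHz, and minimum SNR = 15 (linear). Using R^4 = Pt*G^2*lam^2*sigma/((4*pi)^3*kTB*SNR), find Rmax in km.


G_lin = 10^(38/10) = 6309.573445
R^4 = 25000 * 6309.573445^2 * 0.026^2 * 16.5 / ((4*pi)^3 * 1.38e-23 * 290 * 10000000.0 * 15)
R^4 = 9.31907e18 m^4
R_max = (9.31907e18)^(1/4) = 55251.4 m = 55.3 km

55.3 km


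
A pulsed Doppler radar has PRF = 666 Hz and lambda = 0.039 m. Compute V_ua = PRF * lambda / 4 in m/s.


V_ua = 666 * 0.039 / 4 = 6.5 m/s

6.5 m/s


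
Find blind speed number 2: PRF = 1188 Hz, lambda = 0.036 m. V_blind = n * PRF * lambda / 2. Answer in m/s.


V_blind = 2 * 1188 * 0.036 / 2 = 42.8 m/s

42.8 m/s


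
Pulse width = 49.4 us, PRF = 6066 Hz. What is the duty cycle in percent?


DC = 49.4e-6 * 6066 * 100 = 29.97%

29.97%


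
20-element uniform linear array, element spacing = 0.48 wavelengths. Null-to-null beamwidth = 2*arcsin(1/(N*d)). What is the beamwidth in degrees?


1/(N*d) = 1/(20*0.48) = 0.104167
BW = 2*arcsin(0.104167) = 12.0 degrees

12.0 degrees


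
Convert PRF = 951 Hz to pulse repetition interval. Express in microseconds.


PRI = 1/951 = 0.0010515247 s = 1051.5 us

1051.5 us


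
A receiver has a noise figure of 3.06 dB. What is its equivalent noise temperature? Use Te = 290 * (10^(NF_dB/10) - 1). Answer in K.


NF_lin = 10^(3.06/10) = 2.023019
Te = 290 * (2.023019 - 1) = 296.7 K

296.7 K


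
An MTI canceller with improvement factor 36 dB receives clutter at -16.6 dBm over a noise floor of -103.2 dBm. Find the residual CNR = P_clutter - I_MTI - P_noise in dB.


CNR = -16.6 - 36 - (-103.2) = 50.6 dB

50.6 dB


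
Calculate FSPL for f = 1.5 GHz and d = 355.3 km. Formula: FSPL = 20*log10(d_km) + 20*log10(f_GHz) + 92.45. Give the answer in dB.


20*log10(355.3) = 51.01
20*log10(1.5) = 3.52
FSPL = 147.0 dB

147.0 dB


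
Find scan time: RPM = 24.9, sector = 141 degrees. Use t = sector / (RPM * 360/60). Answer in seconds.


t = 141 / (24.9 * 360) * 60 = 0.94 s

0.94 s


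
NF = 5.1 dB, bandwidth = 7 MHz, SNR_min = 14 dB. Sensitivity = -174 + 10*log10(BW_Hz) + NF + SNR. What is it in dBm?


10*log10(7000000.0) = 68.45
S = -174 + 68.45 + 5.1 + 14 = -86.4 dBm

-86.4 dBm


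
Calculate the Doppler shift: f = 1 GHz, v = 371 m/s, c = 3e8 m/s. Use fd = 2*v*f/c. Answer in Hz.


fd = 2 * 371 * 1000000000.0 / 3e8 = 2473.3 Hz

2473.3 Hz


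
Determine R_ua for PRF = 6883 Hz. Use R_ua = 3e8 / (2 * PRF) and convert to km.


R_ua = 3e8 / (2 * 6883) = 21792.8 m = 21.8 km

21.8 km


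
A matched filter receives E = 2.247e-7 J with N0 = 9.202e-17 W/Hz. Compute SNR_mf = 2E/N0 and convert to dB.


SNR_lin = 2 * 2.247e-7 / 9.202e-17 = 4.884e9
SNR_dB = 10*log10(4.884e9) = 96.9 dB

96.9 dB


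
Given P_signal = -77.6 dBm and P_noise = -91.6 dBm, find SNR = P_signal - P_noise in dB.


SNR = -77.6 - (-91.6) = 14.0 dB

14.0 dB


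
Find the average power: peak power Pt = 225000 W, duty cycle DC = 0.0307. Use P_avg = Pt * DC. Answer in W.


P_avg = 225000 * 0.0307 = 6907.5 W

6907.5 W


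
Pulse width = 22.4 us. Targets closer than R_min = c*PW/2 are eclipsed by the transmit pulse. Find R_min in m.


R_min = 3e8 * 22.4e-6 / 2 = 3360.0 m

3360.0 m


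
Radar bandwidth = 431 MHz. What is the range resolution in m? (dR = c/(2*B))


dR = 3e8 / (2 * 431000000.0) = 0.35 m

0.35 m


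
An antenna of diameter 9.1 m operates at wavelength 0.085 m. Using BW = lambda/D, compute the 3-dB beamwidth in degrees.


BW_rad = 0.085 / 9.1 = 0.009341
BW_deg = 0.54 degrees

0.54 degrees


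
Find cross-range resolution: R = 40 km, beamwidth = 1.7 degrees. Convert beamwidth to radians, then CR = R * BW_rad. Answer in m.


BW_rad = 0.029670597
CR = 40000 * 0.029670597 = 1186.8 m

1186.8 m


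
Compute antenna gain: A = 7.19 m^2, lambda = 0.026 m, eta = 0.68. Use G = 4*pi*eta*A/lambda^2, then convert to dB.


G_linear = 4*pi*0.68*7.19/0.026^2 = 90886.83
G_dB = 10*log10(90886.83) = 49.6 dB

49.6 dB


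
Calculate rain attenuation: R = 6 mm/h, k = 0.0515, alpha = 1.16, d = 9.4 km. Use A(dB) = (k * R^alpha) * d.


gamma = 0.0515 * 6^1.16 = 0.411588 dB/km
A = 0.411588 * 9.4 = 3.87 dB

3.87 dB


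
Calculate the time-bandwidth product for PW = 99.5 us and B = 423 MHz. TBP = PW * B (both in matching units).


TBP = 99.5 * 423 = 42088.5

42088.5


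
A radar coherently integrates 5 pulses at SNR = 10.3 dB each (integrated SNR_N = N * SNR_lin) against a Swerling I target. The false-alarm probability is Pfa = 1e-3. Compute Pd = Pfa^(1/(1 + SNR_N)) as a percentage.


SNR_lin = 10^(10.3/10) = 10.71519
SNR_N = 5 * 10.71519 = 53.57595
1/(1 + SNR_N) = 1/54.57595 = 0.0183231
Pd = (1e-3)^0.0183231 = 0.88111
Pd = 88.1%

88.1%


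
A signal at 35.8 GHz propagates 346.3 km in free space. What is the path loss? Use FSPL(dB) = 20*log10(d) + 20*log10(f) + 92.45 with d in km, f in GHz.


20*log10(346.3) = 50.79
20*log10(35.8) = 31.08
FSPL = 174.3 dB

174.3 dB


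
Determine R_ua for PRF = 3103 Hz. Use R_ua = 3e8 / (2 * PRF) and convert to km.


R_ua = 3e8 / (2 * 3103) = 48340.3 m = 48.3 km

48.3 km


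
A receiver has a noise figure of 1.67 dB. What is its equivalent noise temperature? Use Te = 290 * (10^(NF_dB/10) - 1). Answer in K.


NF_lin = 10^(1.67/10) = 1.468926
Te = 290 * (1.468926 - 1) = 136.0 K

136.0 K


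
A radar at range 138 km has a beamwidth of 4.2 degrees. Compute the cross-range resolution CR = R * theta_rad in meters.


BW_rad = 0.073303829
CR = 138000 * 0.073303829 = 10115.9 m

10115.9 m


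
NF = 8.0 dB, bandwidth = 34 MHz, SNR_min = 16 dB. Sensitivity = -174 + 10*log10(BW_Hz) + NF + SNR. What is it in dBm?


10*log10(34000000.0) = 75.31
S = -174 + 75.31 + 8.0 + 16 = -74.7 dBm

-74.7 dBm


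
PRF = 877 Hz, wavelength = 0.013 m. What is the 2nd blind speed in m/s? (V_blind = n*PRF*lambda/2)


V_blind = 2 * 877 * 0.013 / 2 = 11.4 m/s

11.4 m/s


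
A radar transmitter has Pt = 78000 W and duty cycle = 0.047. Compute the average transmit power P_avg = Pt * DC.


P_avg = 78000 * 0.047 = 3666.0 W

3666.0 W


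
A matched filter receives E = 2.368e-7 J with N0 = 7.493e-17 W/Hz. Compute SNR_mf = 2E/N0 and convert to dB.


SNR_lin = 2 * 2.368e-7 / 7.493e-17 = 6.321e9
SNR_dB = 10*log10(6.321e9) = 98.0 dB

98.0 dB


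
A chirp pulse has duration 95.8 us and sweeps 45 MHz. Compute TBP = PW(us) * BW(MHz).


TBP = 95.8 * 45 = 4311.0

4311.0


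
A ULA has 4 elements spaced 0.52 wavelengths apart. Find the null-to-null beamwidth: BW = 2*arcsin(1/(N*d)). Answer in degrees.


1/(N*d) = 1/(4*0.52) = 0.480769
BW = 2*arcsin(0.480769) = 57.5 degrees

57.5 degrees


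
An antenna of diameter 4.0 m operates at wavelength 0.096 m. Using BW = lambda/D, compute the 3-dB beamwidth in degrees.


BW_rad = 0.096 / 4.0 = 0.024
BW_deg = 1.38 degrees

1.38 degrees


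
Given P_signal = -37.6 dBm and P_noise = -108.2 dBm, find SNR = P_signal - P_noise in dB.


SNR = -37.6 - (-108.2) = 70.6 dB

70.6 dB


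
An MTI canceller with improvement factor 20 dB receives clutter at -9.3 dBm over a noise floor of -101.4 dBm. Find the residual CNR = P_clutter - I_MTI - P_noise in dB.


CNR = -9.3 - 20 - (-101.4) = 72.1 dB

72.1 dB


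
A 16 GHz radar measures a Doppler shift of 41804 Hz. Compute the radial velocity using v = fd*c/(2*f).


v = 41804 * 3e8 / (2 * 16000000000.0) = 391.9 m/s

391.9 m/s


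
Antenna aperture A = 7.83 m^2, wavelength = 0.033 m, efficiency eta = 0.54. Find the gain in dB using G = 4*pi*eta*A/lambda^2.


G_linear = 4*pi*0.54*7.83/0.033^2 = 48790.75
G_dB = 10*log10(48790.75) = 46.9 dB

46.9 dB


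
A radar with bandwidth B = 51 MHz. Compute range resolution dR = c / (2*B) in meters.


dR = 3e8 / (2 * 51000000.0) = 2.94 m

2.94 m


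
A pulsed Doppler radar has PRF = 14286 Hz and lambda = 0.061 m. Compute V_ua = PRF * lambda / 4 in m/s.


V_ua = 14286 * 0.061 / 4 = 217.9 m/s

217.9 m/s


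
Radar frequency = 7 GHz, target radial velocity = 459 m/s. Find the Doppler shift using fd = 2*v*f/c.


fd = 2 * 459 * 7000000000.0 / 3e8 = 21420.0 Hz

21420.0 Hz


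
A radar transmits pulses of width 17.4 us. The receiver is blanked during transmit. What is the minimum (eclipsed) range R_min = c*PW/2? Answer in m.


R_min = 3e8 * 17.4e-6 / 2 = 2610.0 m

2610.0 m


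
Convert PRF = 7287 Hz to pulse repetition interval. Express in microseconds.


PRI = 1/7287 = 0.0001372307 s = 137.2 us

137.2 us


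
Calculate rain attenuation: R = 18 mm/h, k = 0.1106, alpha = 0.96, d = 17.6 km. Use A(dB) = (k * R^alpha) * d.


gamma = 0.1106 * 18^0.96 = 1.773441 dB/km
A = 1.773441 * 17.6 = 31.21 dB

31.21 dB


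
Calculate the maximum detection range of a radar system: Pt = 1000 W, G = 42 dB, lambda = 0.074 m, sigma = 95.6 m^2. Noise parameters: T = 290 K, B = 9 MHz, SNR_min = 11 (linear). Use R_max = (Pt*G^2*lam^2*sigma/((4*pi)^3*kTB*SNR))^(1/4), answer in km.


G_lin = 10^(42/10) = 15848.931925
R^4 = 1000 * 15848.931925^2 * 0.074^2 * 95.6 / ((4*pi)^3 * 1.38e-23 * 290 * 9000000.0 * 11)
R^4 = 1.67255e20 m^4
R_max = (1.67255e20)^(1/4) = 113722.1 m = 113.7 km

113.7 km


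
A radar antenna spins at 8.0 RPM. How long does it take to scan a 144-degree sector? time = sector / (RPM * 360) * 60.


t = 144 / (8.0 * 360) * 60 = 3.0 s

3.0 s


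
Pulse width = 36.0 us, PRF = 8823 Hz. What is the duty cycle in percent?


DC = 36.0e-6 * 8823 * 100 = 31.76%

31.76%


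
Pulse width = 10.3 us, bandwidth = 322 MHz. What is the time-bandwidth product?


TBP = 10.3 * 322 = 3316.6

3316.6


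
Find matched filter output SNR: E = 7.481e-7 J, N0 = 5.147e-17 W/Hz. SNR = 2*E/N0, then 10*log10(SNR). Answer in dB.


SNR_lin = 2 * 7.481e-7 / 5.147e-17 = 2.907e10
SNR_dB = 10*log10(2.907e10) = 104.6 dB

104.6 dB


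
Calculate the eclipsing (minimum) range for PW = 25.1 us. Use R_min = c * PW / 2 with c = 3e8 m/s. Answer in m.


R_min = 3e8 * 25.1e-6 / 2 = 3765.0 m

3765.0 m


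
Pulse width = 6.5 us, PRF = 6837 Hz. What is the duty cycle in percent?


DC = 6.5e-6 * 6837 * 100 = 4.44%

4.44%


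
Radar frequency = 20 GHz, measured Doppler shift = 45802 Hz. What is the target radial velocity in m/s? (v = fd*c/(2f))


v = 45802 * 3e8 / (2 * 20000000000.0) = 343.5 m/s

343.5 m/s


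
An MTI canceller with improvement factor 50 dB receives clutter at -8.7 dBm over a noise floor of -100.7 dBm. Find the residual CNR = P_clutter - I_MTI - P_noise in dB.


CNR = -8.7 - 50 - (-100.7) = 42.0 dB

42.0 dB


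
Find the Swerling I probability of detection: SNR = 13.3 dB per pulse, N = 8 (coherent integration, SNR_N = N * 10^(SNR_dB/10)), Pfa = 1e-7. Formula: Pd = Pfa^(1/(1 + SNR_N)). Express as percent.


SNR_lin = 10^(13.3/10) = 21.37962
SNR_N = 8 * 21.37962 = 171.03696
1/(1 + SNR_N) = 1/172.03696 = 0.0058127
Pd = (1e-7)^0.0058127 = 0.91057
Pd = 91.1%

91.1%


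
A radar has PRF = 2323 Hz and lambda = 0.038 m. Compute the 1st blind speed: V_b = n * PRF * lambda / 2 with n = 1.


V_blind = 1 * 2323 * 0.038 / 2 = 44.1 m/s

44.1 m/s


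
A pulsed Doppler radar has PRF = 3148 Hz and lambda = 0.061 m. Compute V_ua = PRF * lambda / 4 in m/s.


V_ua = 3148 * 0.061 / 4 = 48.0 m/s

48.0 m/s


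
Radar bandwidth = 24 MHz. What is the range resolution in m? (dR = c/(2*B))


dR = 3e8 / (2 * 24000000.0) = 6.25 m

6.25 m


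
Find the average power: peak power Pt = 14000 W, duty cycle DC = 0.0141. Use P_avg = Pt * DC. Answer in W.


P_avg = 14000 * 0.0141 = 197.4 W

197.4 W


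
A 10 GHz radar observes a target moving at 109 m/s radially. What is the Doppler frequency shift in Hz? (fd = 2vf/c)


fd = 2 * 109 * 10000000000.0 / 3e8 = 7266.7 Hz

7266.7 Hz


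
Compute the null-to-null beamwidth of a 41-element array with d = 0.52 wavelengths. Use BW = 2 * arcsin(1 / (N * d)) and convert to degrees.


1/(N*d) = 1/(41*0.52) = 0.046904
BW = 2*arcsin(0.046904) = 5.4 degrees

5.4 degrees


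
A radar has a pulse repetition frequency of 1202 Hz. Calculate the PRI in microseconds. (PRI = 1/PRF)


PRI = 1/1202 = 0.0008319468 s = 831.9 us

831.9 us


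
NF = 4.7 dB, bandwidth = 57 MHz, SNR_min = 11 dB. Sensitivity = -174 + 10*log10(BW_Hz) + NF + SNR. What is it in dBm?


10*log10(57000000.0) = 77.56
S = -174 + 77.56 + 4.7 + 11 = -80.7 dBm

-80.7 dBm


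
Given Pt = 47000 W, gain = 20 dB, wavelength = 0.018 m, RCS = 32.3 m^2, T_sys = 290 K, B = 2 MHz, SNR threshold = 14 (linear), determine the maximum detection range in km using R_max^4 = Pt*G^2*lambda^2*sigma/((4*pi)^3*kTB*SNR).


G_lin = 10^(20/10) = 100.0
R^4 = 47000 * 100.0^2 * 0.018^2 * 32.3 / ((4*pi)^3 * 1.38e-23 * 290 * 2000000.0 * 14)
R^4 = 2.21198e16 m^4
R_max = (2.21198e16)^(1/4) = 12195.4 m = 12.2 km

12.2 km


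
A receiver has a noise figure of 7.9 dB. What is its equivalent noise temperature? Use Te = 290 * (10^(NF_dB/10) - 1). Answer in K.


NF_lin = 10^(7.9/10) = 6.16595
Te = 290 * (6.16595 - 1) = 1498.1 K

1498.1 K


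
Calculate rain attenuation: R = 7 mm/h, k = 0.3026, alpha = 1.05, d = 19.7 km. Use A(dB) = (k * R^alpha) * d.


gamma = 0.3026 * 7^1.05 = 2.33465 dB/km
A = 2.33465 * 19.7 = 45.99 dB

45.99 dB


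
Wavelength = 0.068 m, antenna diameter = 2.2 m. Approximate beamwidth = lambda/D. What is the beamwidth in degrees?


BW_rad = 0.068 / 2.2 = 0.030909
BW_deg = 1.77 degrees

1.77 degrees


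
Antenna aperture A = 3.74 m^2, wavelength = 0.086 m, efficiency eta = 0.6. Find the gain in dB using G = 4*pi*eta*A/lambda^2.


G_linear = 4*pi*0.6*3.74/0.086^2 = 3812.73
G_dB = 10*log10(3812.73) = 35.8 dB

35.8 dB


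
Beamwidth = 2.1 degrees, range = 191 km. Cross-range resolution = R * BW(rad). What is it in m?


BW_rad = 0.036651914
CR = 191000 * 0.036651914 = 7000.5 m

7000.5 m


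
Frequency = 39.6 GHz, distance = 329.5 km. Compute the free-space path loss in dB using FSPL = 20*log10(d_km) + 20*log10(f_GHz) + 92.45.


20*log10(329.5) = 50.36
20*log10(39.6) = 31.95
FSPL = 174.8 dB

174.8 dB


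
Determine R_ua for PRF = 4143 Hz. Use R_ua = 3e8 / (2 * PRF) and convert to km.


R_ua = 3e8 / (2 * 4143) = 36205.6 m = 36.2 km

36.2 km


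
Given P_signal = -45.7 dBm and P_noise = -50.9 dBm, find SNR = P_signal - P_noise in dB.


SNR = -45.7 - (-50.9) = 5.2 dB

5.2 dB


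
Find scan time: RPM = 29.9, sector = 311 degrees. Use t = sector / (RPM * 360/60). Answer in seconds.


t = 311 / (29.9 * 360) * 60 = 1.73 s

1.73 s


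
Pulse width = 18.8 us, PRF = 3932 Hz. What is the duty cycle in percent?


DC = 18.8e-6 * 3932 * 100 = 7.39%

7.39%


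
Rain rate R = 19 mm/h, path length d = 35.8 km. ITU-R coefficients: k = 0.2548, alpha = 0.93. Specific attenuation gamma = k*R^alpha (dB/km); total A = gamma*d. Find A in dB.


gamma = 0.2548 * 19^0.93 = 3.939492 dB/km
A = 3.939492 * 35.8 = 141.03 dB

141.03 dB


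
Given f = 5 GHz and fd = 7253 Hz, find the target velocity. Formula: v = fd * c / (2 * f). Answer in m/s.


v = 7253 * 3e8 / (2 * 5000000000.0) = 217.6 m/s

217.6 m/s


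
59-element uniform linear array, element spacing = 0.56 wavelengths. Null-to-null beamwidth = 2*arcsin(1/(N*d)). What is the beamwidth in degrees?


1/(N*d) = 1/(59*0.56) = 0.030266
BW = 2*arcsin(0.030266) = 3.5 degrees

3.5 degrees


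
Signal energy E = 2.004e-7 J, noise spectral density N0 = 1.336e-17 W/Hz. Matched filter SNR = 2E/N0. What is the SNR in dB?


SNR_lin = 2 * 2.004e-7 / 1.336e-17 = 3.0e10
SNR_dB = 10*log10(3.0e10) = 104.8 dB

104.8 dB


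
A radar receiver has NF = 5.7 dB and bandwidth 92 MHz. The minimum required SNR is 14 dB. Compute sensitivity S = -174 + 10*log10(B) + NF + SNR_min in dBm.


10*log10(92000000.0) = 79.64
S = -174 + 79.64 + 5.7 + 14 = -74.7 dBm

-74.7 dBm


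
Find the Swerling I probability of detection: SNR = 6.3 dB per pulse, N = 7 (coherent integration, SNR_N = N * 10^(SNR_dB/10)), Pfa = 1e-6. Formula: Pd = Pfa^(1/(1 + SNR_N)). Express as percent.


SNR_lin = 10^(6.3/10) = 4.2658
SNR_N = 7 * 4.2658 = 29.8606
1/(1 + SNR_N) = 1/30.8606 = 0.0324038
Pd = (1e-6)^0.0324038 = 0.63911
Pd = 63.9%

63.9%


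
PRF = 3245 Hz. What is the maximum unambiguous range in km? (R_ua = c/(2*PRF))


R_ua = 3e8 / (2 * 3245) = 46225.0 m = 46.2 km

46.2 km


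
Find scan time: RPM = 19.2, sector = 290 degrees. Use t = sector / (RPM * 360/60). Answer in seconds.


t = 290 / (19.2 * 360) * 60 = 2.52 s

2.52 s


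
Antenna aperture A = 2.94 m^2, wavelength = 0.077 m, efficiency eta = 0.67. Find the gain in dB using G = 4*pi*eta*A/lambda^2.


G_linear = 4*pi*0.67*2.94/0.077^2 = 4174.94
G_dB = 10*log10(4174.94) = 36.2 dB

36.2 dB


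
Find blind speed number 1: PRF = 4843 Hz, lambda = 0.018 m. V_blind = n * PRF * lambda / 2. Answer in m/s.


V_blind = 1 * 4843 * 0.018 / 2 = 43.6 m/s

43.6 m/s


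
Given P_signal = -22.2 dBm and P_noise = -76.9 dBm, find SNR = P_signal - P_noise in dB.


SNR = -22.2 - (-76.9) = 54.7 dB

54.7 dB


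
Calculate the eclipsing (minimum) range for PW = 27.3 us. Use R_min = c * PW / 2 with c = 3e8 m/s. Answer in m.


R_min = 3e8 * 27.3e-6 / 2 = 4095.0 m

4095.0 m


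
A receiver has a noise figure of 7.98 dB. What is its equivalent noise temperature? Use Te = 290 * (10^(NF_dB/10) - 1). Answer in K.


NF_lin = 10^(7.98/10) = 6.280584
Te = 290 * (6.280584 - 1) = 1531.4 K

1531.4 K


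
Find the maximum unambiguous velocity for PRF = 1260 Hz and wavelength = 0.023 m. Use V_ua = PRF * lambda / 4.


V_ua = 1260 * 0.023 / 4 = 7.2 m/s

7.2 m/s


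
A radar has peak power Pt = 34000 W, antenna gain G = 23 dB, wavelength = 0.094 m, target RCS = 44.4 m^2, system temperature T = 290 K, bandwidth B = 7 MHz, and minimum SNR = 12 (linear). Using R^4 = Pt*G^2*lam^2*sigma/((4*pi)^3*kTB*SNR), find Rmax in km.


G_lin = 10^(23/10) = 199.526231
R^4 = 34000 * 199.526231^2 * 0.094^2 * 44.4 / ((4*pi)^3 * 1.38e-23 * 290 * 7000000.0 * 12)
R^4 = 7.96034e17 m^4
R_max = (7.96034e17)^(1/4) = 29869.8 m = 29.9 km

29.9 km


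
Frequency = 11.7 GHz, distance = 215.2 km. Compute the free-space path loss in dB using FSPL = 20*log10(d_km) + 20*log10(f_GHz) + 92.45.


20*log10(215.2) = 46.66
20*log10(11.7) = 21.36
FSPL = 160.5 dB

160.5 dB


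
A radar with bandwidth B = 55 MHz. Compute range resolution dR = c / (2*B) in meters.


dR = 3e8 / (2 * 55000000.0) = 2.73 m

2.73 m


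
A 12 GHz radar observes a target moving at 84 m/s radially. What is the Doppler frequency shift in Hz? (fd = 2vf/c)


fd = 2 * 84 * 12000000000.0 / 3e8 = 6720.0 Hz

6720.0 Hz


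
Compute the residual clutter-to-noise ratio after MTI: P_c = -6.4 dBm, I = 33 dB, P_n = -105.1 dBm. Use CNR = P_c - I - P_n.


CNR = -6.4 - 33 - (-105.1) = 65.7 dB

65.7 dB


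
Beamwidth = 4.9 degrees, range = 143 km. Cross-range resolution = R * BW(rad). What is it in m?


BW_rad = 0.085521133
CR = 143000 * 0.085521133 = 12229.5 m

12229.5 m
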